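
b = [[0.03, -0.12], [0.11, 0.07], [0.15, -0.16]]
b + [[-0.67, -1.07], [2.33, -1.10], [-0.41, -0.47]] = [[-0.64, -1.19], [2.44, -1.03], [-0.26, -0.63]]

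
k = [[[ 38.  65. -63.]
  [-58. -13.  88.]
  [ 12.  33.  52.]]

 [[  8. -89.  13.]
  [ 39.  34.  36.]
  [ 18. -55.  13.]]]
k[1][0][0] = 8.0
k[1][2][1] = -55.0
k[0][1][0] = -58.0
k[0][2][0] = 12.0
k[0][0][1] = 65.0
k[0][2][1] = 33.0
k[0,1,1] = -13.0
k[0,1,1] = -13.0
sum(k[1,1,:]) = 109.0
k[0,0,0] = 38.0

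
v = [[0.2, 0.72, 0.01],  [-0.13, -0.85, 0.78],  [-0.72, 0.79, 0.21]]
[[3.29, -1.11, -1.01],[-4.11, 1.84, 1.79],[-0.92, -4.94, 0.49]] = v @[[4.63, 4.00, -1.50], [3.3, -2.65, -1.0], [-0.90, 0.14, 0.95]]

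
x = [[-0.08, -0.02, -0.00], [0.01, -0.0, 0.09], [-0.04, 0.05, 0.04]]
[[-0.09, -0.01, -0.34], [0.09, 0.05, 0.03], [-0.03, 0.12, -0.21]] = x @ [[1.19, -0.29, 4.45], [-0.36, 1.71, -0.55], [0.84, 0.60, -0.14]]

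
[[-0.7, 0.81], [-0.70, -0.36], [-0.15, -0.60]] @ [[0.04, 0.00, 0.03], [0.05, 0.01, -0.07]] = [[0.01, 0.01, -0.08],[-0.05, -0.0, 0.00],[-0.04, -0.01, 0.04]]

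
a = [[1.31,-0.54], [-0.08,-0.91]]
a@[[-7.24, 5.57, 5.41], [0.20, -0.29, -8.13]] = [[-9.59, 7.45, 11.48], [0.4, -0.18, 6.97]]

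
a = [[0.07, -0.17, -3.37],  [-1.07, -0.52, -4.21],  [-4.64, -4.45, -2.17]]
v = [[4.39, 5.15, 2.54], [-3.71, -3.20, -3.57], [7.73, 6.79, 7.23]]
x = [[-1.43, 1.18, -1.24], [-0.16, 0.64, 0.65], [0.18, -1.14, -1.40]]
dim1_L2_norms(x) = [2.23, 0.93, 1.81]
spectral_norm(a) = 7.59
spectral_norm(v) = 15.61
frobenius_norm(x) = 3.02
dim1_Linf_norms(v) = [5.15, 3.71, 7.73]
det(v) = -0.29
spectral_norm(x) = 2.23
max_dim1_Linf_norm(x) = 1.43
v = x @ a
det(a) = -12.07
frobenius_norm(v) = 15.72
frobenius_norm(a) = 8.75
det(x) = 0.01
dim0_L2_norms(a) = [4.76, 4.48, 5.81]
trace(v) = 8.42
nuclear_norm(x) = 4.27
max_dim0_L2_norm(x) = 1.98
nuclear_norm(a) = 12.29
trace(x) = -2.19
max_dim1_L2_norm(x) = 2.23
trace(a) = -2.62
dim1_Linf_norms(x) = [1.43, 0.65, 1.4]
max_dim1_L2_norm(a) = 6.79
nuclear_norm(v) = 17.45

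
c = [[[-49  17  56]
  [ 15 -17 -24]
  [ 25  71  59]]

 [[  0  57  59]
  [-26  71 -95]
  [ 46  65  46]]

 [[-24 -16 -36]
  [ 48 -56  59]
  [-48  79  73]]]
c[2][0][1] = -16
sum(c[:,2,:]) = 416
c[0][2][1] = 71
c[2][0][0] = -24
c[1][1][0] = -26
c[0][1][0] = 15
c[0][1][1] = -17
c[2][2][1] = 79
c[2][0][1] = -16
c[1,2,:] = [46, 65, 46]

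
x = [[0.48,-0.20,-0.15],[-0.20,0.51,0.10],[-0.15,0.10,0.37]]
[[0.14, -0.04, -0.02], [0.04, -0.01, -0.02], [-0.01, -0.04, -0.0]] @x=[[0.08, -0.05, -0.03], [0.02, -0.02, -0.01], [0.0, -0.02, -0.00]]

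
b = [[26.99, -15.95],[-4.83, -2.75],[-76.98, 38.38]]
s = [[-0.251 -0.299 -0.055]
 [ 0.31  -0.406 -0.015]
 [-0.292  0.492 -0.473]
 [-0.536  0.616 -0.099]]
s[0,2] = -0.055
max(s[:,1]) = 0.616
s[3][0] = -0.536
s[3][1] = 0.616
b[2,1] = 38.38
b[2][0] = -76.98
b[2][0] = -76.98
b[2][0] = -76.98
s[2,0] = -0.292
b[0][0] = 26.99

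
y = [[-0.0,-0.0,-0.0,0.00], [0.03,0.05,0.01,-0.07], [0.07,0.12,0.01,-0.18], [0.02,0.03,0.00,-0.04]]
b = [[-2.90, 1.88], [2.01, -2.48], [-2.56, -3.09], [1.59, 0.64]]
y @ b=[[0.0, 0.00], [-0.12, -0.14], [-0.27, -0.31], [-0.06, -0.06]]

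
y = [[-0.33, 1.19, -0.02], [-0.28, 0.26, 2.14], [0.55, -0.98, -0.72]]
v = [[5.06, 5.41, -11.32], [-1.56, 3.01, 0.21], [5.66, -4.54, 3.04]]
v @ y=[[-9.41, 18.52, 19.63], [-0.21, -1.28, 6.32], [1.08, 2.58, -12.02]]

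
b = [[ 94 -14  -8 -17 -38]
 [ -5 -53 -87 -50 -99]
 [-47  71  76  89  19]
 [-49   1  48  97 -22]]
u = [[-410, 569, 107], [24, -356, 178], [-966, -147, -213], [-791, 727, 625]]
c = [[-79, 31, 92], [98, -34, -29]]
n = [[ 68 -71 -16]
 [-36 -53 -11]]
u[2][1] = -147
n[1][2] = -11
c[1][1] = -34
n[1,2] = -11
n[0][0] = 68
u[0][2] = 107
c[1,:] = [98, -34, -29]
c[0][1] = 31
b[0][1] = -14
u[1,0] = 24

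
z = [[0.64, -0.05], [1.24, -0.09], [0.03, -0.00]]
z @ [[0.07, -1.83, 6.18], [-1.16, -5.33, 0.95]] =[[0.10, -0.90, 3.91], [0.19, -1.79, 7.58], [0.0, -0.05, 0.19]]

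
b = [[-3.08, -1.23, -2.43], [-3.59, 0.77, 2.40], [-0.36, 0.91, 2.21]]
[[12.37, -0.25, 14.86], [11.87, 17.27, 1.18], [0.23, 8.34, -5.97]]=b @ [[-3.75, -2.55, -2.08],[1.76, -0.25, -4.64],[-1.23, 3.46, -1.13]]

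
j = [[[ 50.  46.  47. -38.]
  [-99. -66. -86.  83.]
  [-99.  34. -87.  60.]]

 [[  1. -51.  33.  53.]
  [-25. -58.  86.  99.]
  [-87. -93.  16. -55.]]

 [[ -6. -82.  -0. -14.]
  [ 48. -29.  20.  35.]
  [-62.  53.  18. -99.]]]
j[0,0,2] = 47.0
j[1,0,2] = 33.0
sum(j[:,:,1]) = -246.0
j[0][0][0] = 50.0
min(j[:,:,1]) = -93.0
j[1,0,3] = 53.0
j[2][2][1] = 53.0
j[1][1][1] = -58.0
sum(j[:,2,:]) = -401.0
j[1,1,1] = -58.0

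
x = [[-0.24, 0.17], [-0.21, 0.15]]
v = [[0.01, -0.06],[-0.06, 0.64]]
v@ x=[[0.01, -0.01], [-0.12, 0.09]]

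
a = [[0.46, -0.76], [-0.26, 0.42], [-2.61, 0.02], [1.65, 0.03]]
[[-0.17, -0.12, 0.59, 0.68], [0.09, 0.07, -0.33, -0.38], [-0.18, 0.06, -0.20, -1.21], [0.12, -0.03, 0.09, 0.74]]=a @[[0.07,-0.02,0.07,0.46], [0.26,0.15,-0.74,-0.62]]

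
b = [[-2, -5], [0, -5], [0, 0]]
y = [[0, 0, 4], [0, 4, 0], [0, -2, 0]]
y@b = [[0, 0], [0, -20], [0, 10]]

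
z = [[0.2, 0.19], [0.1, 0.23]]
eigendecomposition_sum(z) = [[0.04, -0.05], [-0.03, 0.03]] + [[0.16,0.24], [0.13,0.2]]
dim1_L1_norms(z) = [0.39, 0.33]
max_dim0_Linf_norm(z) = 0.23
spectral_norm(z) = 0.37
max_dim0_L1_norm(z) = 0.42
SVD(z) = [[-0.74, -0.67], [-0.67, 0.74]] @ diag([0.36543262373602053, 0.07388502899375546]) @ [[-0.59, -0.81], [-0.81, 0.59]]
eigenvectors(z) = [[-0.84, -0.78], [0.55, -0.63]]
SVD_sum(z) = [[0.16, 0.22],[0.14, 0.20]] + [[0.04, -0.03], [-0.04, 0.03]]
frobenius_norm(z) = 0.37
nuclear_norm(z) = 0.44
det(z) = 0.03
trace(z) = 0.43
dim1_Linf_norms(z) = [0.2, 0.23]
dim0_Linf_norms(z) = [0.2, 0.23]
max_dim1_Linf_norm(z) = 0.23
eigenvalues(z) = [0.08, 0.35]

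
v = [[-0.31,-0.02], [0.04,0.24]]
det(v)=-0.074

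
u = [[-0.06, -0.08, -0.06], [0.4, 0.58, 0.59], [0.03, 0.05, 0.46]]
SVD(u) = [[-0.11, -0.11, -0.99], [0.92, 0.37, -0.14], [0.38, -0.92, 0.06]] @ diag([0.992867779430185, 0.29546533961267174, 0.003715596444919682]) @ [[0.39,0.57,0.73], [0.42,0.59,-0.69], [0.82,-0.57,0.01]]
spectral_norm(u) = 0.99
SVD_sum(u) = [[-0.04, -0.06, -0.08], [0.35, 0.52, 0.66], [0.15, 0.21, 0.27]] + [[-0.01, -0.02, 0.02],[0.05, 0.06, -0.07],[-0.12, -0.16, 0.19]] + [[-0.00, 0.0, -0.00], [-0.0, 0.00, -0.00], [0.00, -0.0, 0.00]]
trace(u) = 0.98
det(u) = -0.00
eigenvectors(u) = [[0.82,0.13,0.15], [-0.57,-0.97,-0.94], [0.01,-0.22,0.31]]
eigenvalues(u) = [-0.01, 0.66, 0.32]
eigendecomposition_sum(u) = [[-0.01, -0.00, 0.00], [0.00, 0.0, -0.00], [-0.0, -0.00, 0.00]] + [[-0.04, -0.06, -0.15], [0.29, 0.43, 1.17], [0.07, 0.1, 0.27]] + [[-0.02, -0.02, 0.09], [0.11, 0.15, -0.58], [-0.04, -0.05, 0.19]]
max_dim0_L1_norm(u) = 1.11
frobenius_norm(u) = 1.04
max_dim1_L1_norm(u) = 1.57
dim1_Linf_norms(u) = [0.08, 0.59, 0.46]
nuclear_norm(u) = 1.29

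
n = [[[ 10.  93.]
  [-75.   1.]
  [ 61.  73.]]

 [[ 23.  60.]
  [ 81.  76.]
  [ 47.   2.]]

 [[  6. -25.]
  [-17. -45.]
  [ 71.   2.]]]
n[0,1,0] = -75.0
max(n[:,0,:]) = 93.0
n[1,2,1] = 2.0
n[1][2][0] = 47.0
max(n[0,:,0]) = 61.0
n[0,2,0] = 61.0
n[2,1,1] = -45.0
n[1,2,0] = 47.0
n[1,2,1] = 2.0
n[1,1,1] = 76.0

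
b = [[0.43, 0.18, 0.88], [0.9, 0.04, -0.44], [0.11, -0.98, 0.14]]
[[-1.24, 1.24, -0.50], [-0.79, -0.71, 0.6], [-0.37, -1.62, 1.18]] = b @ [[-1.28,-0.29,0.46], [0.12,1.79,-1.23], [-0.81,1.18,-0.54]]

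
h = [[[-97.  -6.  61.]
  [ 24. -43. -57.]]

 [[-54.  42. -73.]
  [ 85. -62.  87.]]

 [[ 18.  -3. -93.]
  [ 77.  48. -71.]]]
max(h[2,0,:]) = 18.0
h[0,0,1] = -6.0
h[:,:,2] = [[61.0, -57.0], [-73.0, 87.0], [-93.0, -71.0]]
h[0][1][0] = 24.0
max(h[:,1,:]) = 87.0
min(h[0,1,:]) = -57.0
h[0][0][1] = -6.0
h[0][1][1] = -43.0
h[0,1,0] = 24.0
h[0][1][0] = 24.0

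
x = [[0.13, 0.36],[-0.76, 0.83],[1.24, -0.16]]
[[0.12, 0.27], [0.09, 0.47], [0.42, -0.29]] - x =[[-0.01, -0.09],  [0.85, -0.36],  [-0.82, -0.13]]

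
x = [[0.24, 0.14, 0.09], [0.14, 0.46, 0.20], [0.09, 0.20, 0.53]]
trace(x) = 1.23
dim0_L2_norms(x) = [0.29, 0.52, 0.57]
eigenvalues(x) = [0.75, 0.17, 0.31]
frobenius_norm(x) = 0.83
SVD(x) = [[-0.3, -0.34, -0.89], [-0.64, -0.62, 0.45], [-0.71, 0.7, -0.03]] @ diag([0.7482825782093719, 0.30995048290917343, 0.1717669388814548]) @ [[-0.3, -0.64, -0.71], [-0.34, -0.62, 0.7], [-0.89, 0.45, -0.03]]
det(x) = 0.04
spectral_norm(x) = 0.75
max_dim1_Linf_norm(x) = 0.53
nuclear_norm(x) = 1.23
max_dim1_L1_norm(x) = 0.82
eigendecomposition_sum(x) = [[0.07, 0.14, 0.16], [0.14, 0.3, 0.34], [0.16, 0.34, 0.38]] + [[0.14, -0.07, 0.0], [-0.07, 0.04, -0.0], [0.00, -0.00, 0.00]] + [[0.04, 0.07, -0.07], [0.07, 0.12, -0.14], [-0.07, -0.14, 0.15]]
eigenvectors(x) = [[-0.3, -0.89, -0.34],[-0.64, 0.45, -0.62],[-0.71, -0.03, 0.7]]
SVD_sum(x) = [[0.07,  0.14,  0.16], [0.14,  0.3,  0.34], [0.16,  0.34,  0.38]] + [[0.04, 0.07, -0.07], [0.07, 0.12, -0.14], [-0.07, -0.14, 0.15]] + [[0.14, -0.07, 0.0], [-0.07, 0.04, -0.00], [0.00, -0.0, 0.0]]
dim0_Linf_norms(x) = [0.24, 0.46, 0.53]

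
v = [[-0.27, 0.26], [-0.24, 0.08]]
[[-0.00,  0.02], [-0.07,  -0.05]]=v@[[0.47,0.34], [0.48,0.44]]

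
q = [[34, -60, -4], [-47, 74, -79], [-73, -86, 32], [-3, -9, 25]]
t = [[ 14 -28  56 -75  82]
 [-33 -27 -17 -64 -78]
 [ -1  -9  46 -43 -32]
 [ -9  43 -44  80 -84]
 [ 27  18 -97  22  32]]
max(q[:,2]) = 32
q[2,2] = 32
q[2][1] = -86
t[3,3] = 80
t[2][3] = -43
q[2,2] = 32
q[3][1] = -9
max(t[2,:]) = 46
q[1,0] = -47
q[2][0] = -73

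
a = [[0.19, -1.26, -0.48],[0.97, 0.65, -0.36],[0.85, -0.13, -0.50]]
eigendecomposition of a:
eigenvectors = [[(-0.72+0j),(-0.72-0j),0.48+0.00j], [(0.09+0.49j),(0.09-0.49j),-0.26+0.00j], [(-0.29+0.39j),-0.29-0.39j,(0.84+0j)]]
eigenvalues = [(0.16+1.12j), (0.16-1.12j), (0.02+0j)]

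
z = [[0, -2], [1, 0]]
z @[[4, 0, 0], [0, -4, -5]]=[[0, 8, 10], [4, 0, 0]]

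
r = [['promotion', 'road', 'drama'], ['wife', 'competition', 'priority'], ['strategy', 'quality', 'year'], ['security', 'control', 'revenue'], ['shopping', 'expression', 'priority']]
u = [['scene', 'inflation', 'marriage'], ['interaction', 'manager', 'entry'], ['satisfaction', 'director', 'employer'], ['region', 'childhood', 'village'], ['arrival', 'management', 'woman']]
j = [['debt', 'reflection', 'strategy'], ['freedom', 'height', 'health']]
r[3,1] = 'control'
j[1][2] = 'health'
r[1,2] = 'priority'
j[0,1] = 'reflection'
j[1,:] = ['freedom', 'height', 'health']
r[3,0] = 'security'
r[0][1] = 'road'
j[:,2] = ['strategy', 'health']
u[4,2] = 'woman'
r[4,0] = 'shopping'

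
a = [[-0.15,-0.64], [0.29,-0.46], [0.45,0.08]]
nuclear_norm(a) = 1.35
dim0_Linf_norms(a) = [0.45, 0.64]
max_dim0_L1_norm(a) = 1.18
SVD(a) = [[-0.81, 0.27], [-0.58, -0.52], [0.10, -0.81]] @ diag([0.7922159766927563, 0.5559620906795194]) @ [[-0.00,1.00],[-1.0,-0.0]]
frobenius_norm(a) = 0.97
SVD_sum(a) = [[0.0, -0.64], [0.0, -0.46], [-0.00, 0.08]] + [[-0.15, -0.00], [0.29, 0.00], [0.45, 0.0]]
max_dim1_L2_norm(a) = 0.66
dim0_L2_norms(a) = [0.56, 0.79]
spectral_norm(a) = 0.79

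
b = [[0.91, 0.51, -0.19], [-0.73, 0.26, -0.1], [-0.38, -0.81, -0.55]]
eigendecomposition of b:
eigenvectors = [[(0.07+0j), (0.34+0.55j), (0.34-0.55j)], [0.15+0.00j, (-0.68+0j), (-0.68-0j)], [0.99+0.00j, (0.22-0.27j), (0.22+0.27j)]]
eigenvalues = [(-0.7+0j), (0.66+0.55j), (0.66-0.55j)]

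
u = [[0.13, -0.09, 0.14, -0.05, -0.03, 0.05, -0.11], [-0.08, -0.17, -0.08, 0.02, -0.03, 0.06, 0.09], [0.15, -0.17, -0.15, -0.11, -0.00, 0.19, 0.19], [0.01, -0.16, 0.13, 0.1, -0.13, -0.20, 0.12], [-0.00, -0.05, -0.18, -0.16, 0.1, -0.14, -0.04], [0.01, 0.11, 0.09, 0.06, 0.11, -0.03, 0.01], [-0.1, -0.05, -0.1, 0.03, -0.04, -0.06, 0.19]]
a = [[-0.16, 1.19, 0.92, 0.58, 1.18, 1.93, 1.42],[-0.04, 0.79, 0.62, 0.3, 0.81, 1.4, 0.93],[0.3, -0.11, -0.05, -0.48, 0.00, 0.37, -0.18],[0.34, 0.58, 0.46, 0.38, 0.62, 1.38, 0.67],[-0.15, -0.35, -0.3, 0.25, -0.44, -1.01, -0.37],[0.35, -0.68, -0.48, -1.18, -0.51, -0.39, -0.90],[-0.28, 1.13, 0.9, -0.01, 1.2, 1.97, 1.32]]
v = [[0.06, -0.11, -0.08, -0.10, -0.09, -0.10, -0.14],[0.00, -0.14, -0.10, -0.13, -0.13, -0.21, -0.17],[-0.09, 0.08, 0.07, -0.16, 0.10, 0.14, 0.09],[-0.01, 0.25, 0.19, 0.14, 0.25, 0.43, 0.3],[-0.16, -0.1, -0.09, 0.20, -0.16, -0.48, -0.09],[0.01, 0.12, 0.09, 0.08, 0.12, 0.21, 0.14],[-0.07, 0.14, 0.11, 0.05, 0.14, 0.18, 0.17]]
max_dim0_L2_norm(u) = 0.34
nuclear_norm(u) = 1.74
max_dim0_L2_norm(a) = 3.57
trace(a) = 1.45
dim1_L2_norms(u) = [0.25, 0.23, 0.4, 0.35, 0.3, 0.19, 0.25]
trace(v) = 0.35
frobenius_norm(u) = 0.77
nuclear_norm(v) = 1.69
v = u @ a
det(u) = 0.00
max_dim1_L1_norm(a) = 7.38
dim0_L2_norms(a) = [0.68, 2.06, 1.6, 1.5, 2.08, 3.57, 2.46]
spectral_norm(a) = 5.47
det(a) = 0.00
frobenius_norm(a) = 5.72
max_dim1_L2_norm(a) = 3.12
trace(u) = 0.17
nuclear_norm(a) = 7.65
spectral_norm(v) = 1.05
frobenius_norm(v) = 1.15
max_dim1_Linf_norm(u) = 0.2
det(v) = 0.00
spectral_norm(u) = 0.47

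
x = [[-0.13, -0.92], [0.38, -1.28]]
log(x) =[[11.98, -19.69], [8.13, -12.64]]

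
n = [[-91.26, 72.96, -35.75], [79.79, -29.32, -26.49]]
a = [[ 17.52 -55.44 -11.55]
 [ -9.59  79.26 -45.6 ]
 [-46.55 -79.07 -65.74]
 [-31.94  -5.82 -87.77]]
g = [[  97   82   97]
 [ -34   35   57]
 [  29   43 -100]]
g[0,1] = 82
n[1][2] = -26.49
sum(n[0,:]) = -54.05000000000001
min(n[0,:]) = -91.26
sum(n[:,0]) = -11.469999999999999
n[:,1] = [72.96, -29.32]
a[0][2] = -11.55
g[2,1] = 43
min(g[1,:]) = -34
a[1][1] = 79.26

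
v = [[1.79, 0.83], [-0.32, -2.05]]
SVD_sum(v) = [[0.97, 1.40], [-1.07, -1.53]] + [[0.82, -0.57], [0.75, -0.52]]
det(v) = -3.40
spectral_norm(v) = 2.53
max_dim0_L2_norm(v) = 2.21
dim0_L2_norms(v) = [1.82, 2.21]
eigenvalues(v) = [1.72, -1.98]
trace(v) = -0.26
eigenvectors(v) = [[1.0, -0.22], [-0.08, 0.98]]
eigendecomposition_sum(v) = [[1.75, 0.39],  [-0.15, -0.03]] + [[0.04, 0.44], [-0.17, -2.02]]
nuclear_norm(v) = 3.87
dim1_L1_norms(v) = [2.62, 2.37]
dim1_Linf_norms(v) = [1.79, 2.05]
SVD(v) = [[-0.67,  0.74], [0.74,  0.67]] @ diag([2.526372082044018, 1.3473470611051075]) @ [[-0.57, -0.82], [0.82, -0.57]]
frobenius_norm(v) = 2.86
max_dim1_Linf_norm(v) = 2.05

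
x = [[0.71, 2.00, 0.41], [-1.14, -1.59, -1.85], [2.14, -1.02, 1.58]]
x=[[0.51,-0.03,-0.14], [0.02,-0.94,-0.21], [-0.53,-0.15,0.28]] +[[0.20, 2.03, 0.55], [-1.16, -0.65, -1.64], [2.67, -0.87, 1.30]]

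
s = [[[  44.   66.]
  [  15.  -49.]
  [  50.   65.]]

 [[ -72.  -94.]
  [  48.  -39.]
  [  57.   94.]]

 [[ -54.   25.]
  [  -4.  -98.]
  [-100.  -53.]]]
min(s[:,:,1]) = -98.0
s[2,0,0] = -54.0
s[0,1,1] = -49.0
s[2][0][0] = -54.0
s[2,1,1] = -98.0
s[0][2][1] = 65.0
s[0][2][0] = 50.0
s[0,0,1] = 66.0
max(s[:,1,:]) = 48.0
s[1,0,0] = -72.0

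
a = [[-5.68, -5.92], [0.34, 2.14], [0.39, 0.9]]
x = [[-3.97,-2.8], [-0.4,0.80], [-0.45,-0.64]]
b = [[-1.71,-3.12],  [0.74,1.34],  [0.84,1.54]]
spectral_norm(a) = 8.45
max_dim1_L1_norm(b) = 4.83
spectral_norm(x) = 4.92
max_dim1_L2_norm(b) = 3.56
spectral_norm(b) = 4.25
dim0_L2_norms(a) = [5.7, 6.36]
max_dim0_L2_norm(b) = 3.73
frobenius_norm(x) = 5.00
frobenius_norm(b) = 4.25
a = x + b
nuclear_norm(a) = 9.70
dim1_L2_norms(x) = [4.86, 0.89, 0.78]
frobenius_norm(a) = 8.54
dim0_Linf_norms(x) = [3.97, 2.8]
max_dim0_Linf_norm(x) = 3.97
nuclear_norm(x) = 5.84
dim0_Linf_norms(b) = [1.71, 3.12]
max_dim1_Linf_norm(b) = 3.12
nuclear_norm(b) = 4.26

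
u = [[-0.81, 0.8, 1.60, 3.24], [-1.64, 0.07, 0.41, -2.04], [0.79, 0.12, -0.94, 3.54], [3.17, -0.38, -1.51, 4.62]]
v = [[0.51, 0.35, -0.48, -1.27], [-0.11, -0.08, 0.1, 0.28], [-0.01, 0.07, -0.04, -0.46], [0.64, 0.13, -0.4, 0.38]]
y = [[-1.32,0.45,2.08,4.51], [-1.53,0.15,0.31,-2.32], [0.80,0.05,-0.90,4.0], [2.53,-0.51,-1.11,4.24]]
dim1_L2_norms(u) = [3.79, 2.65, 3.75, 5.82]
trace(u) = 2.94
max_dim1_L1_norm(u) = 9.68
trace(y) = 2.17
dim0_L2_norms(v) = [0.83, 0.39, 0.63, 1.43]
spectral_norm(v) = 1.58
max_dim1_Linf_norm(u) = 4.62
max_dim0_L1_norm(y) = 15.07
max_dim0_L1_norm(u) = 13.44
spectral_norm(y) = 7.89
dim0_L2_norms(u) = [3.74, 0.9, 2.43, 6.97]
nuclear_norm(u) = 11.86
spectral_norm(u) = 7.60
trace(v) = 0.77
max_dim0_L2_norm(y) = 7.73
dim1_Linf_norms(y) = [4.51, 2.32, 4.0, 4.24]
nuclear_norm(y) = 12.76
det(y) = -4.19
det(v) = 0.00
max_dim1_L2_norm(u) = 5.82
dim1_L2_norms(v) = [1.49, 0.33, 0.47, 0.85]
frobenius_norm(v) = 1.81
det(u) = -2.03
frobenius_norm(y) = 8.82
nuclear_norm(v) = 2.47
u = y + v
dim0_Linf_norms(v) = [0.64, 0.35, 0.48, 1.27]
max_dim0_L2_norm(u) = 6.97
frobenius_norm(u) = 8.32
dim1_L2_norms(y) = [5.16, 2.8, 4.18, 5.09]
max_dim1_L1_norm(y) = 8.39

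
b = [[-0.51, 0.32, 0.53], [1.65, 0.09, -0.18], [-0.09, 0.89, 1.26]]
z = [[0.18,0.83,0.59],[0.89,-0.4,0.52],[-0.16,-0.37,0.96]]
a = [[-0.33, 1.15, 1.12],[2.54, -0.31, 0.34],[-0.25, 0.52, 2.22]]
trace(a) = 1.58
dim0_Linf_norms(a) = [2.54, 1.15, 2.22]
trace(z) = 0.74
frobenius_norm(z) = 1.84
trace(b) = 0.84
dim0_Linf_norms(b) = [1.65, 0.89, 1.26]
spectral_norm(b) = 1.88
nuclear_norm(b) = 3.39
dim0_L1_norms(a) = [3.12, 1.98, 3.68]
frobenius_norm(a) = 3.82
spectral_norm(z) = 1.33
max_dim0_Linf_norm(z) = 0.96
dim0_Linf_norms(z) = [0.89, 0.83, 0.96]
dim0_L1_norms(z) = [1.23, 1.6, 2.07]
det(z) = -1.04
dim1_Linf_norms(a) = [1.15, 2.54, 2.22]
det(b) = -0.02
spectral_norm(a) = 2.77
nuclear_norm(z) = 3.11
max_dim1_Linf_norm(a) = 2.54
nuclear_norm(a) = 6.01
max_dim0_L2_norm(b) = 1.73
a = b + z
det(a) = -4.90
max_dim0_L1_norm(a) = 3.68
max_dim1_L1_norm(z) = 1.81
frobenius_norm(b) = 2.41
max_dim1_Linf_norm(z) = 0.96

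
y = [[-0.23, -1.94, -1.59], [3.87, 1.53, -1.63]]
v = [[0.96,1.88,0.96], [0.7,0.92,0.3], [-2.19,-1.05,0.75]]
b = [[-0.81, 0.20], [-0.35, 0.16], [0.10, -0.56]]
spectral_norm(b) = 0.96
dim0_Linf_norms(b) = [0.81, 0.56]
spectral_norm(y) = 4.48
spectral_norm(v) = 3.26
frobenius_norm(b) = 1.08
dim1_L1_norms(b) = [1.01, 0.51, 0.66]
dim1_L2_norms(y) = [2.52, 4.47]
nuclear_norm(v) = 4.89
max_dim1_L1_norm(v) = 3.99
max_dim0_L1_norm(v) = 3.85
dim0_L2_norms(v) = [2.49, 2.34, 1.25]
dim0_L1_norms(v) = [3.85, 3.85, 2.01]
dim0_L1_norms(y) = [4.1, 3.47, 3.22]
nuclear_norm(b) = 1.45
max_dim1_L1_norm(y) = 7.03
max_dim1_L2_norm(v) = 2.54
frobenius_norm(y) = 5.13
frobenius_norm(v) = 3.64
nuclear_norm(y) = 6.98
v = b @ y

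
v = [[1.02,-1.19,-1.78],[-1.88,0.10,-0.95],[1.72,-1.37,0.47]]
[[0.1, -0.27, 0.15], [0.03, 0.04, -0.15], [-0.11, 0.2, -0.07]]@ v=[[0.87, -0.35, 0.15], [-0.30, 0.17, -0.16], [-0.61, 0.25, -0.03]]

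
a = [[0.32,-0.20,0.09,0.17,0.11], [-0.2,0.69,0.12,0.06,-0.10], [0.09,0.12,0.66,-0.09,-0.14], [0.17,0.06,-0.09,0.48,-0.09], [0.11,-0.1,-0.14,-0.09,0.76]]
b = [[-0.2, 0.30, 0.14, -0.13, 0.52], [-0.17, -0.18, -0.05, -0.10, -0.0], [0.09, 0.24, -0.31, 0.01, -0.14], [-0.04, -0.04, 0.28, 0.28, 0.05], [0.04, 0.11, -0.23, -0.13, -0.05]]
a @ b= [[-0.02, 0.16, 0.05, 0.01, 0.16], [-0.07, -0.17, -0.06, -0.01, -0.11], [0.02, 0.15, -0.19, -0.02, -0.04], [-0.08, -0.01, 0.20, 0.12, 0.13], [0.02, 0.10, -0.14, -0.13, 0.03]]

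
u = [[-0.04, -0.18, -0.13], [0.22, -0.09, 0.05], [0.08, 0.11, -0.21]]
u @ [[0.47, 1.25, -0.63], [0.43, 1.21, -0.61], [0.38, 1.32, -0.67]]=[[-0.15, -0.44, 0.22], [0.08, 0.23, -0.12], [0.01, -0.04, 0.02]]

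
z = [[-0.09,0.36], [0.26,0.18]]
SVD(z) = [[0.84, 0.54], [0.54, -0.84]] @ diag([0.4053879214893028, 0.27085168101856566]) @ [[0.16, 0.99], [-0.99, 0.16]]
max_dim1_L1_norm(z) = 0.45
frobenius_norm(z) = 0.49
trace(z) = 0.09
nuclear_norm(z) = 0.68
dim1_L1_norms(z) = [0.45, 0.44]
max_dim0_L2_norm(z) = 0.4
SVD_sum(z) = [[0.05, 0.34], [0.04, 0.22]] + [[-0.14, 0.02], [0.22, -0.04]]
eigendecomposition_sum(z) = [[-0.2, 0.16],[0.11, -0.09]] + [[0.11, 0.2], [0.15, 0.27]]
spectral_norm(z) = 0.41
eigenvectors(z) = [[-0.87,-0.61], [0.48,-0.79]]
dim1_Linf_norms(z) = [0.36, 0.26]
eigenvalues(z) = [-0.29, 0.38]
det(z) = -0.11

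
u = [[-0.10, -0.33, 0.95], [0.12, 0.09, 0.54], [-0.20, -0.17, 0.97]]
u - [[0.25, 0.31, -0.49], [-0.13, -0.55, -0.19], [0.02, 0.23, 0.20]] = [[-0.35,-0.64,1.44], [0.25,0.64,0.73], [-0.22,-0.40,0.77]]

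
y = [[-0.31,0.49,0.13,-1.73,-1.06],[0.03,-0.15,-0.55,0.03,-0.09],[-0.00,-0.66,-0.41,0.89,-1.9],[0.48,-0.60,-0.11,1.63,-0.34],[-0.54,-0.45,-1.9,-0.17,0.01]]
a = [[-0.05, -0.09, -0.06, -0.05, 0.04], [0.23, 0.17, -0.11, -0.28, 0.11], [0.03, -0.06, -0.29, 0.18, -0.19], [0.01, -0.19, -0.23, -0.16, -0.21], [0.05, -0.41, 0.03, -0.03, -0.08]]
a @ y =[[-0.03, 0.04, -0.0, -0.06, 0.19], [-0.26, 0.28, -0.2, -0.97, 0.05], [0.18, 0.19, 0.50, 0.01, 0.46], [0.03, 0.38, 0.62, -0.45, 0.50], [0.0, 0.12, 0.38, -0.11, -0.06]]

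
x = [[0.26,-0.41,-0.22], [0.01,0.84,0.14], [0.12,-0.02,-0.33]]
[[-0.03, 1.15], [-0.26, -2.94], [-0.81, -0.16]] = x @ [[1.08, -0.84],[-0.81, -3.56],[2.91, 0.41]]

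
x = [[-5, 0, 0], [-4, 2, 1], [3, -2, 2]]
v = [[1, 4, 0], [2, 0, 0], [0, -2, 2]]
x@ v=[[-5, -20, 0], [0, -18, 2], [-1, 8, 4]]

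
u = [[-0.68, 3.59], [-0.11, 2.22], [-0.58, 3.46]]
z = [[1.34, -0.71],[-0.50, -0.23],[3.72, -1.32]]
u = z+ [[-2.02, 4.3], [0.39, 2.45], [-4.3, 4.78]]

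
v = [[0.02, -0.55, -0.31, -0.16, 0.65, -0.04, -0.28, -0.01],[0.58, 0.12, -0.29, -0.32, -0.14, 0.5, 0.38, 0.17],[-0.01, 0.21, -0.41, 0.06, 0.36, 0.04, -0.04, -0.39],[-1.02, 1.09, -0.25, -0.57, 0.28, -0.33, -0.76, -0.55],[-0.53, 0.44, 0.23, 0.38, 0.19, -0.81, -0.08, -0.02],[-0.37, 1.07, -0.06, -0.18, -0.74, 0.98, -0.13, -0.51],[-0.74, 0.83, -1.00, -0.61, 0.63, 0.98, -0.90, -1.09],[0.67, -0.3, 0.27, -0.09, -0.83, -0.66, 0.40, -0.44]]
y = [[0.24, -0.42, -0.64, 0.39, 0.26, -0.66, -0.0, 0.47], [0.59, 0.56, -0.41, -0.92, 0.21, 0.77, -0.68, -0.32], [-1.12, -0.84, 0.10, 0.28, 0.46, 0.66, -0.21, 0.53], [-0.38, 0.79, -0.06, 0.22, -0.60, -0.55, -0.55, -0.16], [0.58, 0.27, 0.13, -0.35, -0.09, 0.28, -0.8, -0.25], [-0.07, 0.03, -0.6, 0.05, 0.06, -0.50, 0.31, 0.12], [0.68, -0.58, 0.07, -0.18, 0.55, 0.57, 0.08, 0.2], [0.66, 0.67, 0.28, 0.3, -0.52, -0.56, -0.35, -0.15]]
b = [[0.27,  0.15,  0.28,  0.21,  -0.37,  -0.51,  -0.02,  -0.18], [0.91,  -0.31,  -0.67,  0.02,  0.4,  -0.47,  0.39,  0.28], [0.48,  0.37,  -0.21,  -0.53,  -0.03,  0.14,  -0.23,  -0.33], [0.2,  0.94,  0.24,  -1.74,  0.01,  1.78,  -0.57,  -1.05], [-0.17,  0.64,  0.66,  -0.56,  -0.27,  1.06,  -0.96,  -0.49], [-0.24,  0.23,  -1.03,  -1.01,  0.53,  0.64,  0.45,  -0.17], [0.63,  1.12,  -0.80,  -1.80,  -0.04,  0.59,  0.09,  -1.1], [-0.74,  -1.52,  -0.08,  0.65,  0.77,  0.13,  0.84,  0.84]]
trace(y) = 0.46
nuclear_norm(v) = 9.02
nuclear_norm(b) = 10.37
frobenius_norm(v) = 4.32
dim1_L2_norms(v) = [0.96, 0.99, 0.71, 1.92, 1.17, 1.76, 2.44, 1.45]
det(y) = 0.00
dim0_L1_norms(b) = [3.64, 5.28, 3.97, 6.52, 2.42, 5.32, 3.55, 4.44]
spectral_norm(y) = 2.42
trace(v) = -1.01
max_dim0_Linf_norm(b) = 1.8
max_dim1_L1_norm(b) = 6.53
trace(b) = -0.69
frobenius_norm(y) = 3.82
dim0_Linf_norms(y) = [1.12, 0.84, 0.64, 0.92, 0.6, 0.77, 0.8, 0.53]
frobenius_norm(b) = 5.58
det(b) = -0.00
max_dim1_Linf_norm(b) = 1.8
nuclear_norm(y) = 8.23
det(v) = 0.00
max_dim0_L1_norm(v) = 4.61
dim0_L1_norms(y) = [4.32, 4.16, 2.29, 2.69, 2.75, 4.55, 2.98, 2.2]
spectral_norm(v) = 3.25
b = v @ y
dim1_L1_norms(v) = [2.02, 2.5, 1.52, 4.85, 2.68, 4.04, 6.78, 3.66]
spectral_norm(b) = 4.53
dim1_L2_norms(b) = [0.8, 1.41, 0.94, 2.93, 1.88, 1.76, 2.66, 2.3]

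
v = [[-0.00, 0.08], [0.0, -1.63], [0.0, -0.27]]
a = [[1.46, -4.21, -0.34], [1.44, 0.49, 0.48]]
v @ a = [[0.12, 0.04, 0.04],[-2.35, -0.8, -0.78],[-0.39, -0.13, -0.13]]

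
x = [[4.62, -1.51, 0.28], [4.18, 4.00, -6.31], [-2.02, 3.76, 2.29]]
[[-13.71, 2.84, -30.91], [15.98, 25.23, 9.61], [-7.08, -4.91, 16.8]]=x @ [[-2.85, 1.08, -5.41], [-0.52, 0.92, 3.37], [-4.75, -2.7, -2.97]]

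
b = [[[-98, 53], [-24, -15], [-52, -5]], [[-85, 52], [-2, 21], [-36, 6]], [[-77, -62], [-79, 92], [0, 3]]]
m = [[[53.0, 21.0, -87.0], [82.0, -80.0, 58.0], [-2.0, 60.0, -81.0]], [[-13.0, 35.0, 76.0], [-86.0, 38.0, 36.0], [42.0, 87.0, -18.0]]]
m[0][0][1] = 21.0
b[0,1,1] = -15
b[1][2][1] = 6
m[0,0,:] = [53.0, 21.0, -87.0]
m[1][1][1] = 38.0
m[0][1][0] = 82.0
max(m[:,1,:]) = 82.0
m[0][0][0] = 53.0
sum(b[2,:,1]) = 33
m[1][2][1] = 87.0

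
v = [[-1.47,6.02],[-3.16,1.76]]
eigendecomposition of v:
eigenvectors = [[(0.81+0j),(0.81-0j)],[(0.22+0.55j),(0.22-0.55j)]]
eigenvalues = [(0.15+4.05j), (0.15-4.05j)]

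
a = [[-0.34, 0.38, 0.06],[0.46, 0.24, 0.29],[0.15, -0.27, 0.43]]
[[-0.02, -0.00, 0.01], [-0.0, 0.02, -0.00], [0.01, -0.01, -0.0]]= a@[[0.02, 0.04, -0.01], [-0.03, 0.03, 0.01], [-0.01, -0.01, 0.0]]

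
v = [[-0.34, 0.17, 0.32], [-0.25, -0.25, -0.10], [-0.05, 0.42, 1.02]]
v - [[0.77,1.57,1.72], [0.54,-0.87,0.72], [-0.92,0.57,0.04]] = [[-1.11, -1.4, -1.40], [-0.79, 0.62, -0.82], [0.87, -0.15, 0.98]]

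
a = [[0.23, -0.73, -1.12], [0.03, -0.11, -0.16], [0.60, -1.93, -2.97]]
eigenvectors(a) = [[0.35, 0.93, -0.06], [0.05, -0.19, -0.84], [0.93, 0.31, 0.54]]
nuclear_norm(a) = 3.85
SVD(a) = [[-0.35, 0.06, -0.93], [-0.05, -1.00, -0.04], [-0.93, 0.03, 0.35]] @ diag([3.8450686442803605, 0.005794395072058137, 0.003680456186294241]) @ [[-0.17, 0.54, 0.83], [0.52, 0.76, -0.39], [-0.84, 0.36, -0.4]]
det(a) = 0.00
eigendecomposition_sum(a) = [[0.23, -0.73, -1.12], [0.03, -0.1, -0.16], [0.60, -1.93, -2.97]] + [[0.01, -0.00, -0.00], [-0.00, 0.0, 0.00], [0.00, -0.00, -0.0]] + [[-0.00, -0.0, 0.00], [-0.0, -0.01, 0.00], [0.00, 0.0, -0.0]]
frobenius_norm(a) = 3.85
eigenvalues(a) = [-2.85, 0.0, -0.01]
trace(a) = -2.85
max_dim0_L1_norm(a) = 4.25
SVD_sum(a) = [[0.23, -0.73, -1.12], [0.03, -0.11, -0.16], [0.60, -1.93, -2.97]] + [[0.0,0.00,-0.0], [-0.00,-0.00,0.0], [0.0,0.00,-0.0]] + [[0.00, -0.00, 0.0], [0.00, -0.00, 0.00], [-0.00, 0.0, -0.00]]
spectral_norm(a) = 3.85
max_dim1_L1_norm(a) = 5.5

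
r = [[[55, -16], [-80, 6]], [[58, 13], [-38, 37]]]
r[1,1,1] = 37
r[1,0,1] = 13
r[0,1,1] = 6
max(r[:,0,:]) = 58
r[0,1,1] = 6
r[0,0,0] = 55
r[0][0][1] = -16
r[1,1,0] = -38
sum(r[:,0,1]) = -3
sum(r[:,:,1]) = 40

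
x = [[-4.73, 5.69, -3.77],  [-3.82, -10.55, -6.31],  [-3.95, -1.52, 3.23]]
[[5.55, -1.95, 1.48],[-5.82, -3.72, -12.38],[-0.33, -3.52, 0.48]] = x @ [[-0.26, 0.72, 0.10],[0.70, 0.17, 0.76],[-0.09, -0.13, 0.63]]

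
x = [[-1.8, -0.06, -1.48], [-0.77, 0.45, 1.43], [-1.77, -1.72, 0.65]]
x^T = [[-1.80, -0.77, -1.77], [-0.06, 0.45, -1.72], [-1.48, 1.43, 0.65]]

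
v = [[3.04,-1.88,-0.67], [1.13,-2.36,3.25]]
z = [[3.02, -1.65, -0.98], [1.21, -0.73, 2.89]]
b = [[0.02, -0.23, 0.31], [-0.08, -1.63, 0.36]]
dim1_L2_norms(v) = [3.64, 4.17]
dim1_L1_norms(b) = [0.56, 2.07]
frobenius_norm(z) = 4.81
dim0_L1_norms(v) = [4.17, 4.24, 3.92]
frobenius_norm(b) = 1.72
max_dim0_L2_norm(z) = 3.25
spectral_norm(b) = 1.70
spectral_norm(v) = 4.62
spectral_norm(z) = 3.73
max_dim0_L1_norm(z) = 4.23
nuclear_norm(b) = 1.95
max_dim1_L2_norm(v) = 4.17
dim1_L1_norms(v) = [5.59, 6.74]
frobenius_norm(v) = 5.53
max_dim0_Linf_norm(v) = 3.25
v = z + b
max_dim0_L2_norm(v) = 3.32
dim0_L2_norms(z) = [3.25, 1.8, 3.05]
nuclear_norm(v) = 7.67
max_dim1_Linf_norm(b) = 1.63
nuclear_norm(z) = 6.77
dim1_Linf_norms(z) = [3.02, 2.89]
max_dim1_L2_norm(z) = 3.58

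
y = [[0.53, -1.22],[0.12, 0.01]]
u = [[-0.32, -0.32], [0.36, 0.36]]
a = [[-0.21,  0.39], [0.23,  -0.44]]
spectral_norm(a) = 0.67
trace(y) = 0.54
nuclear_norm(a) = 0.67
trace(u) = 0.04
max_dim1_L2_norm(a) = 0.5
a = u @ y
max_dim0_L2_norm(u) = 0.48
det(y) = 0.15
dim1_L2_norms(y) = [1.33, 0.12]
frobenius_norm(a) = 0.67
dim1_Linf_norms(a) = [0.39, 0.44]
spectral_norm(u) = 0.68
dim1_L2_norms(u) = [0.45, 0.51]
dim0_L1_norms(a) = [0.44, 0.83]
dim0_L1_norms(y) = [0.65, 1.23]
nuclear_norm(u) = 0.68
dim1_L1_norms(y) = [1.75, 0.13]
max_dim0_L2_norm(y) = 1.22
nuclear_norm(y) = 1.44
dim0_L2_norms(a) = [0.31, 0.59]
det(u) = 0.00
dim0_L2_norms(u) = [0.48, 0.48]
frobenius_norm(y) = 1.34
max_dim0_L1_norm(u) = 0.68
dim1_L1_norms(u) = [0.64, 0.72]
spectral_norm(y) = 1.33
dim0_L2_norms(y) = [0.54, 1.22]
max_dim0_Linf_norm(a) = 0.44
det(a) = 0.00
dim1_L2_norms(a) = [0.44, 0.5]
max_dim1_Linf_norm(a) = 0.44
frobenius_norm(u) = 0.68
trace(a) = -0.65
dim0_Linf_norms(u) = [0.36, 0.36]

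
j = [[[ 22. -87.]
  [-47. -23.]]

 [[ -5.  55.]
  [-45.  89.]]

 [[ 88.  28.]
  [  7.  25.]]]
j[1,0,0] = -5.0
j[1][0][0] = -5.0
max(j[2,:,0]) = 88.0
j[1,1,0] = -45.0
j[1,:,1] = [55.0, 89.0]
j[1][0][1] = 55.0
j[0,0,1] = -87.0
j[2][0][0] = 88.0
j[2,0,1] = 28.0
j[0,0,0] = 22.0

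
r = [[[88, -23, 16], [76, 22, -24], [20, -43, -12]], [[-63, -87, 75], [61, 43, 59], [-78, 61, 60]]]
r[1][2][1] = 61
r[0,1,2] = -24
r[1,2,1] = 61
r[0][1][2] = -24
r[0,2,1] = -43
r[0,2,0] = 20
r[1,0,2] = 75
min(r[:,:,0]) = -78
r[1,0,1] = -87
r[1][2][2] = 60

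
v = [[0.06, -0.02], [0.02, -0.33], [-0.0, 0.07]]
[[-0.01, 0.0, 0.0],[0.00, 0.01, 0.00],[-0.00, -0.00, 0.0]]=v@[[-0.25, 0.04, 0.05], [-0.02, -0.02, 0.00]]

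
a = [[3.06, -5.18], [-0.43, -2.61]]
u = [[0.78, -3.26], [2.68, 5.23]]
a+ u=[[3.84,-8.44], [2.25,2.62]]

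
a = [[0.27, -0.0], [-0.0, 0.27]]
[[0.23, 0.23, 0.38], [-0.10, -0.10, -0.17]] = a@[[0.84,0.85,1.42], [-0.37,-0.37,-0.62]]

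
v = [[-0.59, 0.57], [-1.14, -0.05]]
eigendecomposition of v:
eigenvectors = [[(-0.19+0.54j), (-0.19-0.54j)], [-0.82+0.00j, (-0.82-0j)]]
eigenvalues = [(-0.32+0.76j), (-0.32-0.76j)]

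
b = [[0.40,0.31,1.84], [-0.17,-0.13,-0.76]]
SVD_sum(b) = [[0.4, 0.31, 1.84], [-0.17, -0.13, -0.76]] + [[-0.00,-0.0,0.0],[-0.0,-0.0,0.0]]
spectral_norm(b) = 2.07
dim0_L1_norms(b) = [0.57, 0.44, 2.6]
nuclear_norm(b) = 2.07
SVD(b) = [[-0.92,0.38], [0.38,0.92]] @ diag([2.0652066941894573, 0.004616305346576341]) @ [[-0.21, -0.16, -0.96],[-0.90, -0.35, 0.26]]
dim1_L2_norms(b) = [1.91, 0.79]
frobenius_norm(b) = 2.07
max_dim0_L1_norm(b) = 2.6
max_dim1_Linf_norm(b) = 1.84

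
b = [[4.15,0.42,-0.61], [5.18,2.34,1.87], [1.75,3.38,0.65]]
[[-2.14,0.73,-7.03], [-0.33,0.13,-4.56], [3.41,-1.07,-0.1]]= b@[[-0.66, 0.22, -1.57], [1.36, -0.43, 0.55], [-0.05, 0.0, 1.22]]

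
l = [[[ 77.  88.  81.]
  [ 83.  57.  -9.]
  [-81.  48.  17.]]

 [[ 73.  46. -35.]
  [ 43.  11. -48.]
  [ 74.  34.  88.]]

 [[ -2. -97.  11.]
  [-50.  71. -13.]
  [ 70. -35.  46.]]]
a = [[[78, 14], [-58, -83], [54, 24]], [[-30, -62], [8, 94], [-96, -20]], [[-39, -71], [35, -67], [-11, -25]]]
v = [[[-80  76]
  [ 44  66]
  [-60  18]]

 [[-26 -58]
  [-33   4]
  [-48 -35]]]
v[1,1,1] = 4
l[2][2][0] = 70.0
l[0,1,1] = 57.0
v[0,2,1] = 18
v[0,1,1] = 66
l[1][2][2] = 88.0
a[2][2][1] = -25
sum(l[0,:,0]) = 79.0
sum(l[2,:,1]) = -61.0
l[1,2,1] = 34.0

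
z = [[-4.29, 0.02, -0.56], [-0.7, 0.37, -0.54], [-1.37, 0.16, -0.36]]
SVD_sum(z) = [[-4.27, 0.12, -0.68], [-0.78, 0.02, -0.12], [-1.40, 0.04, -0.22]] + [[-0.02, -0.1, 0.12], [0.08, 0.35, -0.42], [0.03, 0.12, -0.14]] + [[0.0, -0.0, -0.0],[0.0, -0.00, -0.0],[-0.00, 0.00, 0.00]]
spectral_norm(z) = 4.62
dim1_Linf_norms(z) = [4.29, 0.7, 1.37]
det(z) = -0.01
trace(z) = -4.28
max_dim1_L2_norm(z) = 4.33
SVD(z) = [[-0.94,  0.27,  -0.23], [-0.17,  -0.91,  -0.37], [-0.31,  -0.31,  0.90]] @ diag([4.616196845638065, 0.5995097724877375, 0.0038360152331447057]) @ [[0.99, -0.03, 0.16], [-0.14, -0.64, 0.76], [-0.08, 0.77, 0.63]]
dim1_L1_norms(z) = [4.87, 1.61, 1.89]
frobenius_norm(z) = 4.65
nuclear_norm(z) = 5.22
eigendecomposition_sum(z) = [[-4.29, 0.04, -0.58], [-0.78, 0.01, -0.1], [-1.40, 0.01, -0.19]] + [[0.00,0.0,-0.00], [-0.01,-0.02,0.04], [-0.01,-0.01,0.03]] + [[-0.00, -0.02, 0.02], [0.09, 0.38, -0.47], [0.04, 0.16, -0.20]]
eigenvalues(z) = [-4.47, 0.01, 0.18]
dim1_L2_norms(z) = [4.33, 0.96, 1.43]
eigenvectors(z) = [[0.94, 0.08, 0.04], [0.17, -0.78, -0.92], [0.31, -0.62, -0.39]]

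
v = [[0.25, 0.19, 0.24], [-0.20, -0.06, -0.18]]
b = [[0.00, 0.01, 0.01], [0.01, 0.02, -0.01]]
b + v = [[0.25, 0.20, 0.25], [-0.19, -0.04, -0.19]]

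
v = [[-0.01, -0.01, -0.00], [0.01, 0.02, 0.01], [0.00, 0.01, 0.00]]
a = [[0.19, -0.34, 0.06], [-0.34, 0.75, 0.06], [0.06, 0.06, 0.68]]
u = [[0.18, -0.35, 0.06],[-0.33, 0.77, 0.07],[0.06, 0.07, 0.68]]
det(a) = 0.01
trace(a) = 1.62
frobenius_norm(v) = 0.03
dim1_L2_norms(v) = [0.01, 0.02, 0.01]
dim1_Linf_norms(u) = [0.35, 0.77, 0.68]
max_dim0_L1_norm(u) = 1.19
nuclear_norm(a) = 1.62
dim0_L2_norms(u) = [0.38, 0.85, 0.69]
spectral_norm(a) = 0.91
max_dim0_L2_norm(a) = 0.83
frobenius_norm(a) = 1.14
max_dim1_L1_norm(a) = 1.15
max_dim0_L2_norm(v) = 0.02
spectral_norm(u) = 0.93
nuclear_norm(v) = 0.04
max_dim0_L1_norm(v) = 0.04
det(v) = 0.00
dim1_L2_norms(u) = [0.4, 0.84, 0.69]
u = v + a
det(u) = 0.01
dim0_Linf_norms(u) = [0.33, 0.77, 0.68]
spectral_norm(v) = 0.03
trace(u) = 1.63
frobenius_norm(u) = 1.16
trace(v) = 0.01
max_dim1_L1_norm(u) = 1.17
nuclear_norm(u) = 1.63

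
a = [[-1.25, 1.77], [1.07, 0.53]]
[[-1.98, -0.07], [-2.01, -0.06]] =a @ [[-0.98, -0.03],[-1.81, -0.06]]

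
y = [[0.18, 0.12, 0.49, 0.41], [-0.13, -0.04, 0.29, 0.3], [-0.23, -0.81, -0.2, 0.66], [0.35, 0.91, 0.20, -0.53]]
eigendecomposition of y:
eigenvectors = [[(0.16+0.05j), 0.16-0.05j, -0.75+0.00j, (0.92+0j)], [0.11+0.08j, 0.11-0.08j, 0.54+0.00j, 0.02+0.00j], [(-0.77+0j), (-0.77-0j), -0.28+0.00j, 0.04+0.00j], [0.60-0.06j, 0.60+0.06j, 0.26+0.00j, 0.39+0.00j]]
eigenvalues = [(-0.55+0.15j), (-0.55-0.15j), (0.13+0j), (0.38+0j)]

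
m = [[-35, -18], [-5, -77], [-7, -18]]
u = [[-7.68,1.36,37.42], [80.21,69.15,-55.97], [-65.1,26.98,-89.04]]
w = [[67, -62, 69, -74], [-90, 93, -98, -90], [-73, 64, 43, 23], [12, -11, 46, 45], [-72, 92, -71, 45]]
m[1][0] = -5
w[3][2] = 46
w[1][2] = -98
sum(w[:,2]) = -11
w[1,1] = 93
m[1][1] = -77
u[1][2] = -55.97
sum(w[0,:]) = 0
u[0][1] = 1.36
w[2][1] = 64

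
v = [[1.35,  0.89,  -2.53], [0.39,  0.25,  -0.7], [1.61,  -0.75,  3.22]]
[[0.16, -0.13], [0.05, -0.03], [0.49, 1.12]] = v@[[0.22, 0.30], [-0.1, -0.12], [0.02, 0.17]]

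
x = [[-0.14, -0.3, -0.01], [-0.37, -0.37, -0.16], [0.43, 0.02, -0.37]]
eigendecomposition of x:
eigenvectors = [[-0.62+0.00j, (0.25-0.25j), (0.25+0.25j)], [0.60+0.00j, 0.21-0.44j, 0.21+0.44j], [-0.50+0.00j, -0.80+0.00j, (-0.8-0j)]]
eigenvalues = [(0.14+0j), (-0.51+0.15j), (-0.51-0.15j)]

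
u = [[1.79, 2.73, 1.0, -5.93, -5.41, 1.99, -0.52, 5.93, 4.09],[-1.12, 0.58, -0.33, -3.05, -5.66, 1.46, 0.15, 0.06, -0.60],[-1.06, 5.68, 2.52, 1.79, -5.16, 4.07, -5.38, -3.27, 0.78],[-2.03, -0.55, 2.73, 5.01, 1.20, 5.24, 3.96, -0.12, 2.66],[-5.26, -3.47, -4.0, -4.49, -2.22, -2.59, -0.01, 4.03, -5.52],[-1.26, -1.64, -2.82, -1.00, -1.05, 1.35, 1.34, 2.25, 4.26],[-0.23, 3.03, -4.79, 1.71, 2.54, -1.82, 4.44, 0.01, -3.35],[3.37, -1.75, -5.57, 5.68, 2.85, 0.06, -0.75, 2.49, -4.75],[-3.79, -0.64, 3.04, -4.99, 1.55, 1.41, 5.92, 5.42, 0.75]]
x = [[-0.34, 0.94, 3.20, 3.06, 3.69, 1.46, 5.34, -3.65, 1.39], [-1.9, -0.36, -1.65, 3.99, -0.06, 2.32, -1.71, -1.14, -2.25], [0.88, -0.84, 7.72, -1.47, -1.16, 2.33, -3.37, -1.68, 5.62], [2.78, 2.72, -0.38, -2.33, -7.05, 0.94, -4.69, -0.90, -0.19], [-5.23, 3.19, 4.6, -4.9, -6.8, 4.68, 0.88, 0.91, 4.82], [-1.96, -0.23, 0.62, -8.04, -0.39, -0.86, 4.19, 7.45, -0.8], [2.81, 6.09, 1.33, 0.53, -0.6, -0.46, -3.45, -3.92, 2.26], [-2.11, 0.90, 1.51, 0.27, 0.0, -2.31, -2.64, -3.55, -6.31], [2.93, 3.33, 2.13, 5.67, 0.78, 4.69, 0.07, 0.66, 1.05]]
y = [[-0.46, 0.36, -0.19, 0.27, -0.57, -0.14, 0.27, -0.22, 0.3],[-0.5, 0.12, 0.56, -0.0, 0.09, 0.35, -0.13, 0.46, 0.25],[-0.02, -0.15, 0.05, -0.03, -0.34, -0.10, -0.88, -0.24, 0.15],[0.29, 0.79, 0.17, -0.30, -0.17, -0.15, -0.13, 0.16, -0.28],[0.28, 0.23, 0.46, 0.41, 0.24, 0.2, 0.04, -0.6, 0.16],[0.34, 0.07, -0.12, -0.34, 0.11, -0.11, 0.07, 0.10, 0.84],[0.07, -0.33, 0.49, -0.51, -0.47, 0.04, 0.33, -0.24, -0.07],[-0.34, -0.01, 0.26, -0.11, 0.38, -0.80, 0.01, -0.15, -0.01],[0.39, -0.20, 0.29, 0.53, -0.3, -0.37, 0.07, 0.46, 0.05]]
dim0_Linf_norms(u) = [5.26, 5.68, 5.57, 5.93, 5.66, 5.24, 5.92, 5.93, 5.52]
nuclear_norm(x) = 76.00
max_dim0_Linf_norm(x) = 8.04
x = y @ u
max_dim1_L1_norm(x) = 36.01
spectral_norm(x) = 16.67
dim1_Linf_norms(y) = [0.57, 0.56, 0.88, 0.79, 0.6, 0.84, 0.51, 0.8, 0.53]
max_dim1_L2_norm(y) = 1.0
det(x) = 15437627.24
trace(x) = -8.92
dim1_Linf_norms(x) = [5.34, 3.99, 7.72, 7.05, 6.8, 8.04, 6.09, 6.31, 5.67]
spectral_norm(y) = 1.01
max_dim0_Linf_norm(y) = 0.88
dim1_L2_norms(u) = [11.5, 6.75, 11.24, 9.42, 11.59, 6.42, 8.71, 10.73, 10.88]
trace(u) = 16.71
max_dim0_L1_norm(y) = 2.69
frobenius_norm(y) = 3.00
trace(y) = -0.23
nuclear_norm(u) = 75.92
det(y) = 1.01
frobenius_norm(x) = 29.65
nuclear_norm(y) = 9.01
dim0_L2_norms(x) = [8.02, 8.27, 10.14, 12.41, 10.58, 8.0, 10.1, 10.15, 10.42]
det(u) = 15258230.71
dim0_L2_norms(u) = [8.05, 8.23, 10.1, 12.41, 10.6, 8.0, 10.1, 10.14, 10.38]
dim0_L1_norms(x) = [20.94, 18.6, 23.14, 30.26, 20.53, 20.05, 26.34, 23.86, 24.69]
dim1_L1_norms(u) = [29.39, 13.01, 29.71, 23.5, 31.59, 16.97, 21.92, 27.27, 27.51]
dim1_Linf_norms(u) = [5.93, 5.66, 5.68, 5.24, 5.52, 4.26, 4.79, 5.68, 5.92]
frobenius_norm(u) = 29.62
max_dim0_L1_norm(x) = 30.26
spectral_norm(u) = 16.65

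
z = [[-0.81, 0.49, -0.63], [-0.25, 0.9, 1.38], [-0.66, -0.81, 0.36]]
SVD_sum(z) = [[0.02, -0.12, -0.21], [-0.11, 0.84, 1.43], [0.0, -0.03, -0.05]] + [[-0.18, 0.75, -0.45], [-0.02, 0.09, -0.05], [0.14, -0.61, 0.37]] + [[-0.65, -0.13, 0.03],[-0.12, -0.03, 0.01],[-0.81, -0.17, 0.04]]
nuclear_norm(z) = 3.90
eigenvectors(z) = [[0.93+0.00j,(0.07-0.27j),(0.07+0.27j)], [(-0.12+0j),(0.77+0j),0.77-0.00j], [(0.35+0j),(-0.05+0.57j),(-0.05-0.57j)]]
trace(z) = 0.45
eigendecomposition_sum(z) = [[(-0.94-0j), 0.05-0.00j, -0.45+0.00j],[0.12+0.00j, -0.01+0.00j, (0.06-0j)],[-0.35-0.00j, 0.02-0.00j, -0.17+0.00j]] + [[(0.06+0.09j),(0.22-0.12j),-0.09-0.27j], [-0.19+0.22j,0.45+0.51j,0.66-0.42j], [-0.15-0.16j,-0.41+0.30j,0.26+0.52j]] + [[(0.06-0.09j), 0.22+0.12j, (-0.09+0.27j)], [(-0.19-0.22j), (0.45-0.51j), (0.66+0.42j)], [-0.15+0.16j, -0.41-0.30j, (0.26-0.52j)]]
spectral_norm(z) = 1.68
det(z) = -2.07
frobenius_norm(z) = 2.30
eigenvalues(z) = [(-1.11+0j), (0.78+1.12j), (0.78-1.12j)]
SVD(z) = [[-0.15, 0.77, -0.62], [0.99, 0.09, -0.12], [-0.03, -0.63, -0.77]] @ diag([1.676998963590941, 1.1573554400276576, 1.0674749934088825]) @ [[-0.06, 0.5, 0.86], [-0.20, 0.84, -0.51], [0.98, 0.2, -0.05]]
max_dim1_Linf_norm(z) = 1.38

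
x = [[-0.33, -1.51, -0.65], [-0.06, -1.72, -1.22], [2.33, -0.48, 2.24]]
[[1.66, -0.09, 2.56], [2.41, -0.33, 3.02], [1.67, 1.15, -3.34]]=x@[[0.94, -0.0, -0.89], [-1.1, -0.15, -1.15], [-0.47, 0.48, -0.81]]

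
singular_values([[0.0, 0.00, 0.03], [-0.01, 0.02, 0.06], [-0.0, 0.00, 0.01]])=[0.07, 0.01, 0.0]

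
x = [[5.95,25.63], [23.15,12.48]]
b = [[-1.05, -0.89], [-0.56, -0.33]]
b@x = [[-26.85, -38.02], [-10.97, -18.47]]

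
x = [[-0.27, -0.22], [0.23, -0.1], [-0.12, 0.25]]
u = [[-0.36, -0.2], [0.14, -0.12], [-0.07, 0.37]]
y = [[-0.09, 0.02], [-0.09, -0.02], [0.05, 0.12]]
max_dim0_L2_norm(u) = 0.44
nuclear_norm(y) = 0.26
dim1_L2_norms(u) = [0.41, 0.18, 0.38]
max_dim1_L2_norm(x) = 0.35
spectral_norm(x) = 0.38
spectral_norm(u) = 0.46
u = x + y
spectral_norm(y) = 0.15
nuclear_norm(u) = 0.83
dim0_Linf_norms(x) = [0.27, 0.25]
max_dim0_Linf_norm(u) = 0.37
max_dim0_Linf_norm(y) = 0.12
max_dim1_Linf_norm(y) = 0.12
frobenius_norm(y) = 0.18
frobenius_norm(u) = 0.59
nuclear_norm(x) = 0.72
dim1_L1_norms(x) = [0.49, 0.33, 0.37]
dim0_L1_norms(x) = [0.62, 0.57]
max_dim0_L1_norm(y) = 0.23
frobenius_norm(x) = 0.51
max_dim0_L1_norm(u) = 0.69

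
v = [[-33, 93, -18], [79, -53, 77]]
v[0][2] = -18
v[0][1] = 93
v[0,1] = 93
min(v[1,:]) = -53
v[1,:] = [79, -53, 77]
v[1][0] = 79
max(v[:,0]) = 79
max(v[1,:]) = 79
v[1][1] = -53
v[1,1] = -53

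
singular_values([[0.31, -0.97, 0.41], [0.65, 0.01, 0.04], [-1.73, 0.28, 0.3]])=[1.94, 1.0, 0.17]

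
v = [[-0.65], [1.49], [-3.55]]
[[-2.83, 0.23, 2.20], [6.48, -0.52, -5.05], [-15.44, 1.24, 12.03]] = v @[[4.35, -0.35, -3.39]]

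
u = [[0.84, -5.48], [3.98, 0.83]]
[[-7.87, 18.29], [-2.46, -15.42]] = u@[[-0.89, -3.08], [1.30, -3.81]]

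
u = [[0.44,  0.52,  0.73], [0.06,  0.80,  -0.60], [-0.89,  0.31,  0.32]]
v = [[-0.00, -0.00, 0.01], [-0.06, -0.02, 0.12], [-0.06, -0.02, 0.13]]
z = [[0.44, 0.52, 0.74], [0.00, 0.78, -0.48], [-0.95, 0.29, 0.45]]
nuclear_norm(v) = 0.20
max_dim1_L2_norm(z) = 1.09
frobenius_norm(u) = 1.73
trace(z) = 1.67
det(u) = 1.00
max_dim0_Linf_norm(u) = 0.89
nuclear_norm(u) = 3.00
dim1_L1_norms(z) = [1.7, 1.26, 1.69]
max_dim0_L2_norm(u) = 1.0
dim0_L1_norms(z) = [1.39, 1.59, 1.67]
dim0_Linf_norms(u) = [0.89, 0.8, 0.73]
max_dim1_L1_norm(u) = 1.69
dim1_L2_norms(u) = [1.0, 1.0, 1.0]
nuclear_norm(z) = 3.01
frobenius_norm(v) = 0.20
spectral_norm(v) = 0.20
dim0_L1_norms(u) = [1.39, 1.63, 1.65]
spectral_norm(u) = 1.00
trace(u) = 1.56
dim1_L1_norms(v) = [0.01, 0.2, 0.21]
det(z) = 1.00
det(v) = 0.00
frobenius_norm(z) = 1.74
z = v + u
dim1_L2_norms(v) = [0.01, 0.14, 0.14]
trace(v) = 0.11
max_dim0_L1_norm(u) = 1.65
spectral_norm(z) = 1.10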